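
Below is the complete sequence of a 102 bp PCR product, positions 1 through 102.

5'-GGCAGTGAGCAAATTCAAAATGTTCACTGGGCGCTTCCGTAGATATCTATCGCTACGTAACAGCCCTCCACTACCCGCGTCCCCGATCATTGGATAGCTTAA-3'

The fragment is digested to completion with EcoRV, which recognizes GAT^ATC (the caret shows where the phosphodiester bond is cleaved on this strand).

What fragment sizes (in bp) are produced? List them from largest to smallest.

The EcoRV site (GATATC) starts at position 42.
EcoRV cuts after base 3 of each site, so after position 44.
Linear molecule, 1 cut → 2 fragments:
  1–44 → 44 bp
  45–102 → 58 bp
Sorted largest to smallest: 58, 44 bp.

58, 44 bp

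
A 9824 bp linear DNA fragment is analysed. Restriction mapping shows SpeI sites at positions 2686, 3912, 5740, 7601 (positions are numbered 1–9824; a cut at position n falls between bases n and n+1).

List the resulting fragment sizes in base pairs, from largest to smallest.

Linear molecule, 4 cuts → 5 fragments:
  2686 − 0 = 2686 bp
  3912 − 2686 = 1226 bp
  5740 − 3912 = 1828 bp
  7601 − 5740 = 1861 bp
  9824 − 7601 = 2223 bp
Sorted largest to smallest: 2686, 2223, 1861, 1828, 1226 bp.

2686, 2223, 1861, 1828, 1226 bp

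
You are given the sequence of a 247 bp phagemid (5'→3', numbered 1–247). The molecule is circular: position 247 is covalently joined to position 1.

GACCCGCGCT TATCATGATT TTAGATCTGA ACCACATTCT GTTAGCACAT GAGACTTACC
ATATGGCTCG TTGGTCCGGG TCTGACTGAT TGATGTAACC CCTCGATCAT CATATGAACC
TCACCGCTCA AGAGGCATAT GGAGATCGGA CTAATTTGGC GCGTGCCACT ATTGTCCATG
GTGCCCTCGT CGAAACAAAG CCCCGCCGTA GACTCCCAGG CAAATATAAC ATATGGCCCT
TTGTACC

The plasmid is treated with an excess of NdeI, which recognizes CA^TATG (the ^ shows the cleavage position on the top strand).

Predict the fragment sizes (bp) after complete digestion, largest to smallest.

NdeI sites (CATATG) start at positions 60, 111, 136, 230.
NdeI cuts after base 2 of each site, so after positions 61, 112, 137, 231.
Circular molecule, 4 cuts → 4 fragments:
  62–112 → 51 bp
  113–137 → 25 bp
  138–231 → 94 bp
  232–247 then 1–61 → 16 + 61 = 77 bp
Sorted largest to smallest: 94, 77, 51, 25 bp.

94, 77, 51, 25 bp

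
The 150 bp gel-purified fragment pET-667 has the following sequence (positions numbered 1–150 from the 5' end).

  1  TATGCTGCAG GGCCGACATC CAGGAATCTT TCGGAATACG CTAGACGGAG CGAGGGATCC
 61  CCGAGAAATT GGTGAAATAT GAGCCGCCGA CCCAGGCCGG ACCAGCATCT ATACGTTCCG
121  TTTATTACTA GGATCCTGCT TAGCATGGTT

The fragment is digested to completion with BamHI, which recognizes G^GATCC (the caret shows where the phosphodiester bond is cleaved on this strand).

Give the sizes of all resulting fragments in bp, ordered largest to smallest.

76, 55, 19 bp

BamHI sites (GGATCC) start at positions 55, 131.
BamHI cuts after the first base of each site, so after positions 55, 131.
Linear molecule, 2 cuts → 3 fragments:
  1–55 → 55 bp
  56–131 → 76 bp
  132–150 → 19 bp
Sorted largest to smallest: 76, 55, 19 bp.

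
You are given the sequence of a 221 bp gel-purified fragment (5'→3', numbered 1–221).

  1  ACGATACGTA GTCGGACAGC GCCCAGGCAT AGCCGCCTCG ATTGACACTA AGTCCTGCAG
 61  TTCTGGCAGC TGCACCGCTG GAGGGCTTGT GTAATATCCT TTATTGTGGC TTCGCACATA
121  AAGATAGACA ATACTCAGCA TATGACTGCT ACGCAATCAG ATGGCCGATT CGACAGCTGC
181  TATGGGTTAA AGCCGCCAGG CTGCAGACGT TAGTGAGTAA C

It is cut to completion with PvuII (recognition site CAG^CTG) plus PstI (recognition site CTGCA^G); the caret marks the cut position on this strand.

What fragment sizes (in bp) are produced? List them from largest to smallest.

PvuII sites (CAGCTG) start at positions 67, 174.
PvuII cuts after base 3 of each site, so after positions 69, 176.
PstI sites (CTGCAG) start at positions 55, 201.
PstI cuts after base 5 of each site (before the last base), so after positions 59, 205.
Combined cut positions: 59, 69, 176, 205.
Linear molecule, 4 cuts → 5 fragments:
  1–59 → 59 bp
  60–69 → 10 bp
  70–176 → 107 bp
  177–205 → 29 bp
  206–221 → 16 bp
Sorted largest to smallest: 107, 59, 29, 16, 10 bp.

107, 59, 29, 16, 10 bp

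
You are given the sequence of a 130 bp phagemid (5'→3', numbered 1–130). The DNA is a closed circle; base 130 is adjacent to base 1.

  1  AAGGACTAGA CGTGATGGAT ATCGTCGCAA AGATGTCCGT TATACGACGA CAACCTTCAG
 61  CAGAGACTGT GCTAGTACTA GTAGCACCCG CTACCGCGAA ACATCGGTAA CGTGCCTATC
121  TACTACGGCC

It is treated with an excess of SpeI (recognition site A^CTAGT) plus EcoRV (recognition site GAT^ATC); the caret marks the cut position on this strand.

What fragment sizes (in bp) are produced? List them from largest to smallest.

The SpeI site (ACTAGT) starts at position 77.
SpeI cuts after the first base of each site, so after position 77.
The EcoRV site (GATATC) starts at position 18.
EcoRV cuts after base 3 of each site, so after position 20.
Combined cut positions: 20, 77.
Circular molecule, 2 cuts → 2 fragments:
  21–77 → 57 bp
  78–130 then 1–20 → 53 + 20 = 73 bp
Sorted largest to smallest: 73, 57 bp.

73, 57 bp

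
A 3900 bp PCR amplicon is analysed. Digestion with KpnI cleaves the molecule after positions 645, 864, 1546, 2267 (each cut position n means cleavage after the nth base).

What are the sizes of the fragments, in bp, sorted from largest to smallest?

Linear molecule, 4 cuts → 5 fragments:
  645 − 0 = 645 bp
  864 − 645 = 219 bp
  1546 − 864 = 682 bp
  2267 − 1546 = 721 bp
  3900 − 2267 = 1633 bp
Sorted largest to smallest: 1633, 721, 682, 645, 219 bp.

1633, 721, 682, 645, 219 bp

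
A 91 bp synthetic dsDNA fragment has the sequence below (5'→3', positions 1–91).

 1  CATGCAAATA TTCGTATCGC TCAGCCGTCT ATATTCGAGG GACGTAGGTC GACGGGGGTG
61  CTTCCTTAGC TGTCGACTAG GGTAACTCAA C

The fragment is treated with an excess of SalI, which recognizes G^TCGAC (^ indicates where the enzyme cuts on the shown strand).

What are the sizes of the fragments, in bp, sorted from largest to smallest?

48, 24, 19 bp

SalI sites (GTCGAC) start at positions 48, 72.
SalI cuts after the first base of each site, so after positions 48, 72.
Linear molecule, 2 cuts → 3 fragments:
  1–48 → 48 bp
  49–72 → 24 bp
  73–91 → 19 bp
Sorted largest to smallest: 48, 24, 19 bp.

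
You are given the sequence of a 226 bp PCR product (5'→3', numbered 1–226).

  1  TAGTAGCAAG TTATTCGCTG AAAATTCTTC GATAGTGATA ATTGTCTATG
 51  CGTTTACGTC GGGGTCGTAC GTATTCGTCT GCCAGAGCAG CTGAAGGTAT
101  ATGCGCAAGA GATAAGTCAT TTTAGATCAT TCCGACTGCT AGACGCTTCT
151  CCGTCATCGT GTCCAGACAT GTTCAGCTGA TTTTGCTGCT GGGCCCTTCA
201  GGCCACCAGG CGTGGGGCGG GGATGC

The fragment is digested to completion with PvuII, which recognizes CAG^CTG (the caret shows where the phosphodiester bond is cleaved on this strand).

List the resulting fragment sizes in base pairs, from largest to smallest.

90, 86, 50 bp

PvuII sites (CAGCTG) start at positions 88, 174.
PvuII cuts after base 3 of each site, so after positions 90, 176.
Linear molecule, 2 cuts → 3 fragments:
  1–90 → 90 bp
  91–176 → 86 bp
  177–226 → 50 bp
Sorted largest to smallest: 90, 86, 50 bp.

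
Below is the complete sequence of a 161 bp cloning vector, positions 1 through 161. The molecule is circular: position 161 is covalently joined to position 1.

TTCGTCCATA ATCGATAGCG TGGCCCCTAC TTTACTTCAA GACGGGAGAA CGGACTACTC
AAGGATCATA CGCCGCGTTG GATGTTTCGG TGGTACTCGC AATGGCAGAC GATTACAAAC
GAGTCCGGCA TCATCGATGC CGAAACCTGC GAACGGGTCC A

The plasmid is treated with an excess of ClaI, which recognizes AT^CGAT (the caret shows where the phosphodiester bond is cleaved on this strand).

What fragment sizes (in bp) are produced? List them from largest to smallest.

122, 39 bp

ClaI sites (ATCGAT) start at positions 11, 133.
ClaI cuts after base 2 of each site, so after positions 12, 134.
Circular molecule, 2 cuts → 2 fragments:
  13–134 → 122 bp
  135–161 then 1–12 → 27 + 12 = 39 bp
Sorted largest to smallest: 122, 39 bp.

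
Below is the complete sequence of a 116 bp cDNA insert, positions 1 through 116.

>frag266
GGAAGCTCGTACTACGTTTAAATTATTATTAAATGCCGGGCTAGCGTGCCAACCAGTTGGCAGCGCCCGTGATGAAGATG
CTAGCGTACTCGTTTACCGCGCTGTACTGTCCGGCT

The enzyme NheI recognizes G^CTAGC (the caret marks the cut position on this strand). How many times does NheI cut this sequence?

GCTAGC occurs starting at positions 40, 80.
NheI cuts at 2 sites.

2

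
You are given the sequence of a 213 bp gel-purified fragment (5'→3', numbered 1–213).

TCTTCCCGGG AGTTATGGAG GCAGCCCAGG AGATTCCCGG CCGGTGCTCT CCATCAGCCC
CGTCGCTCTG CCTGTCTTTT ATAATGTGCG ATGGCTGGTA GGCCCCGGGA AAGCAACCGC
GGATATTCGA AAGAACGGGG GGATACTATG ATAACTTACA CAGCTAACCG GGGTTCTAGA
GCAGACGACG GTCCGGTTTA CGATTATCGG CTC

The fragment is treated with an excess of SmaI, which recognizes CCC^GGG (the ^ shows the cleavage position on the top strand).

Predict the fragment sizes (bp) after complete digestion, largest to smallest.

107, 99, 7 bp

SmaI sites (CCCGGG) start at positions 5, 104.
SmaI cuts after base 3 of each site, so after positions 7, 106.
Linear molecule, 2 cuts → 3 fragments:
  1–7 → 7 bp
  8–106 → 99 bp
  107–213 → 107 bp
Sorted largest to smallest: 107, 99, 7 bp.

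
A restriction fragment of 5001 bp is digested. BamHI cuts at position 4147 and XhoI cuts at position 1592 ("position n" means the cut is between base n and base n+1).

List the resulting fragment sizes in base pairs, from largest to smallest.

Combined cut positions (sorted): 1592, 4147.
Linear molecule, 2 cuts → 3 fragments:
  1592 − 0 = 1592 bp
  4147 − 1592 = 2555 bp
  5001 − 4147 = 854 bp
Sorted largest to smallest: 2555, 1592, 854 bp.

2555, 1592, 854 bp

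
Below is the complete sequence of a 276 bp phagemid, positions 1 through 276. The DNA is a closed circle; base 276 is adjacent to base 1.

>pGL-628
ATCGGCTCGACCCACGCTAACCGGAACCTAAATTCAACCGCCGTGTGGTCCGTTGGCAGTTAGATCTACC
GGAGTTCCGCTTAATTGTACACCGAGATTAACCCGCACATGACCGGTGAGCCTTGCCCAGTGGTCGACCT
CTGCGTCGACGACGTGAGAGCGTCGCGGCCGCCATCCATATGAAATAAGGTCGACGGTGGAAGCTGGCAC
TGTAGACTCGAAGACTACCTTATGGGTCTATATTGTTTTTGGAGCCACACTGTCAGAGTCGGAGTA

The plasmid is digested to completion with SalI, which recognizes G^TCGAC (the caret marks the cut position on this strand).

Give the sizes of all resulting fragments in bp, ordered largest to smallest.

SalI sites (GTCGAC) start at positions 133, 145, 190.
SalI cuts after the first base of each site, so after positions 133, 145, 190.
Circular molecule, 3 cuts → 3 fragments:
  134–145 → 12 bp
  146–190 → 45 bp
  191–276 then 1–133 → 86 + 133 = 219 bp
Sorted largest to smallest: 219, 45, 12 bp.

219, 45, 12 bp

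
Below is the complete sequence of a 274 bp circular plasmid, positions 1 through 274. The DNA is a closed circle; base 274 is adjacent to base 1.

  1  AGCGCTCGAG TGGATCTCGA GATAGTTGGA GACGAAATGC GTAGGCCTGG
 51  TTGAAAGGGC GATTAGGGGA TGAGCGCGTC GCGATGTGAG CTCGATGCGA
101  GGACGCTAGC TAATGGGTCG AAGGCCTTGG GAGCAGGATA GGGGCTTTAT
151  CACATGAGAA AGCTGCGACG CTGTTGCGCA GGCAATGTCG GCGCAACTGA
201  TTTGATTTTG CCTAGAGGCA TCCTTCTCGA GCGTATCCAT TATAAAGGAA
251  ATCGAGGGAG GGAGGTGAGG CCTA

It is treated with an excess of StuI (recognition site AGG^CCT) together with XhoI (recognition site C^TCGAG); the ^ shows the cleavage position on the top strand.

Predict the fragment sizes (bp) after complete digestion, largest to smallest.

StuI sites (AGGCCT) start at positions 43, 122, 268.
StuI cuts after base 3 of each site, so after positions 45, 124, 270.
XhoI sites (CTCGAG) start at positions 5, 16, 226.
XhoI cuts after the first base of each site, so after positions 5, 16, 226.
Combined cut positions: 5, 16, 45, 124, 226, 270.
Circular molecule, 6 cuts → 6 fragments:
  6–16 → 11 bp
  17–45 → 29 bp
  46–124 → 79 bp
  125–226 → 102 bp
  227–270 → 44 bp
  271–274 then 1–5 → 4 + 5 = 9 bp
Sorted largest to smallest: 102, 79, 44, 29, 11, 9 bp.

102, 79, 44, 29, 11, 9 bp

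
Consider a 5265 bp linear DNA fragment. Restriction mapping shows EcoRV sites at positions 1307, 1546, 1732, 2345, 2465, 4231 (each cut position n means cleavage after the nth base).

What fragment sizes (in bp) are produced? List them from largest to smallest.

Linear molecule, 6 cuts → 7 fragments:
  1307 − 0 = 1307 bp
  1546 − 1307 = 239 bp
  1732 − 1546 = 186 bp
  2345 − 1732 = 613 bp
  2465 − 2345 = 120 bp
  4231 − 2465 = 1766 bp
  5265 − 4231 = 1034 bp
Sorted largest to smallest: 1766, 1307, 1034, 613, 239, 186, 120 bp.

1766, 1307, 1034, 613, 239, 186, 120 bp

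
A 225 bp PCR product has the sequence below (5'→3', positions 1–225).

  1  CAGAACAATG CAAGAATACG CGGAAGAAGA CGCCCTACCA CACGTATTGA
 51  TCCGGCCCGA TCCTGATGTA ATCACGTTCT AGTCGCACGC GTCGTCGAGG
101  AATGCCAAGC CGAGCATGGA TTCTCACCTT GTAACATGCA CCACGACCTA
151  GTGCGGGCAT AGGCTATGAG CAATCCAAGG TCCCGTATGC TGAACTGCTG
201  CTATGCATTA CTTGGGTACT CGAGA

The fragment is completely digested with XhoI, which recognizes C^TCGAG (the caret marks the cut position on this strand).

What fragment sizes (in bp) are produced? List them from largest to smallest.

The XhoI site (CTCGAG) starts at position 219.
XhoI cuts after the first base of each site, so after position 219.
Linear molecule, 1 cut → 2 fragments:
  1–219 → 219 bp
  220–225 → 6 bp
Sorted largest to smallest: 219, 6 bp.

219, 6 bp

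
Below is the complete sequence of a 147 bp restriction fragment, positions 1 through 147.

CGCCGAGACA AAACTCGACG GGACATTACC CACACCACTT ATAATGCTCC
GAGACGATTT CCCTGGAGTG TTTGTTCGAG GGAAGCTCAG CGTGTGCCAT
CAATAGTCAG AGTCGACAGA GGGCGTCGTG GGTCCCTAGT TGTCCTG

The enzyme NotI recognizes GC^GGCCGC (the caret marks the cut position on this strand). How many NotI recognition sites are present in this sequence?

0

No occurrence of GCGGCCGC is present in the sequence.
NotI does not cut: 0 sites.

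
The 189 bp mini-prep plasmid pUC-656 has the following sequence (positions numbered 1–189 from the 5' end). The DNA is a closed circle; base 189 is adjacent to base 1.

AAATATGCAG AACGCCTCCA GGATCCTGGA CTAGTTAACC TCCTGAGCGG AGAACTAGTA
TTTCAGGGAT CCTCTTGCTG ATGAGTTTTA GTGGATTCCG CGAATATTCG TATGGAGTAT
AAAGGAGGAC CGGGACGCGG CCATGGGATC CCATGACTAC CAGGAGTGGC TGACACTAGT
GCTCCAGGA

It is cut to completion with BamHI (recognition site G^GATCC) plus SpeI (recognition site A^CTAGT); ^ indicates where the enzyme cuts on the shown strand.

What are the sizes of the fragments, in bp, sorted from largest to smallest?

79, 35, 29, 24, 13, 9 bp

BamHI sites (GGATCC) start at positions 21, 67, 146.
BamHI cuts after the first base of each site, so after positions 21, 67, 146.
SpeI sites (ACTAGT) start at positions 30, 54, 175.
SpeI cuts after the first base of each site, so after positions 30, 54, 175.
Combined cut positions: 21, 30, 54, 67, 146, 175.
Circular molecule, 6 cuts → 6 fragments:
  22–30 → 9 bp
  31–54 → 24 bp
  55–67 → 13 bp
  68–146 → 79 bp
  147–175 → 29 bp
  176–189 then 1–21 → 14 + 21 = 35 bp
Sorted largest to smallest: 79, 35, 29, 24, 13, 9 bp.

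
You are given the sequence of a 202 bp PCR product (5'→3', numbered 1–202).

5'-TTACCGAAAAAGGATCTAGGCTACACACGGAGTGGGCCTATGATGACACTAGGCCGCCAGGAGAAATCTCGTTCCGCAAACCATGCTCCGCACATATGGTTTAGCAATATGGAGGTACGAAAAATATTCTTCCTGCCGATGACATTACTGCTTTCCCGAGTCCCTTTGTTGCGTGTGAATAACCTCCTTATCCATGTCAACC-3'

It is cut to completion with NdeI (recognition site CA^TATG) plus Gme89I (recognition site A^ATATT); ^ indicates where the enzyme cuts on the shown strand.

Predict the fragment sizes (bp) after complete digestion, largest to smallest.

The NdeI site (CATATG) starts at position 93.
NdeI cuts after base 2 of each site, so after position 94.
The Gme89I site (AATATT) starts at position 123.
Gme89I cuts after the first base of each site, so after position 123.
Combined cut positions: 94, 123.
Linear molecule, 2 cuts → 3 fragments:
  1–94 → 94 bp
  95–123 → 29 bp
  124–202 → 79 bp
Sorted largest to smallest: 94, 79, 29 bp.

94, 79, 29 bp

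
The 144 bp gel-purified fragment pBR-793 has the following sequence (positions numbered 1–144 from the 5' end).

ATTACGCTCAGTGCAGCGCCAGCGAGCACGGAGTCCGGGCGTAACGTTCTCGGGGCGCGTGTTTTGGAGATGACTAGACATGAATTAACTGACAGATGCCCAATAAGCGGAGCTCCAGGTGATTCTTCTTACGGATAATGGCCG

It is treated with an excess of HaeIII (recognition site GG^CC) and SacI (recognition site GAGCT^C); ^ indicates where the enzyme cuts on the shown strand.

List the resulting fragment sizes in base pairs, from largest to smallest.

The HaeIII site (GGCC) starts at position 140.
HaeIII cuts after base 2 of each site, so after position 141.
The SacI site (GAGCTC) starts at position 110.
SacI cuts after base 5 of each site (before the last base), so after position 114.
Combined cut positions: 114, 141.
Linear molecule, 2 cuts → 3 fragments:
  1–114 → 114 bp
  115–141 → 27 bp
  142–144 → 3 bp
Sorted largest to smallest: 114, 27, 3 bp.

114, 27, 3 bp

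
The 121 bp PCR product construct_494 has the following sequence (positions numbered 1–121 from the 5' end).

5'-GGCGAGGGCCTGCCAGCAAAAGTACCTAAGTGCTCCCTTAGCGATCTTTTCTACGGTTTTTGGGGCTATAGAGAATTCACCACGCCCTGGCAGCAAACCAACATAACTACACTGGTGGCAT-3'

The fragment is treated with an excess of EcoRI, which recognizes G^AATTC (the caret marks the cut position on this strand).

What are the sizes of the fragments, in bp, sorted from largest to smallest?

73, 48 bp

The EcoRI site (GAATTC) starts at position 73.
EcoRI cuts after the first base of each site, so after position 73.
Linear molecule, 1 cut → 2 fragments:
  1–73 → 73 bp
  74–121 → 48 bp
Sorted largest to smallest: 73, 48 bp.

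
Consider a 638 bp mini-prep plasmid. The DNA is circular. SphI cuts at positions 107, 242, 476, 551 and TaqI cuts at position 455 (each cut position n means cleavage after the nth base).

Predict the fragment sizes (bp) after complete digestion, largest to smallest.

Combined cut positions (sorted): 107, 242, 455, 476, 551.
Circular molecule, 5 cuts → 5 fragments:
  242 − 107 = 135 bp
  455 − 242 = 213 bp
  476 − 455 = 21 bp
  551 − 476 = 75 bp
  wrap: 638 − 551 + 107 = 194 bp
Sorted largest to smallest: 213, 194, 135, 75, 21 bp.

213, 194, 135, 75, 21 bp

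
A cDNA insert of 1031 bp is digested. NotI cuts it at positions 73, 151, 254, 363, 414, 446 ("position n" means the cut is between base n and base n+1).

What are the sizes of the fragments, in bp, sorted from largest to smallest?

Linear molecule, 6 cuts → 7 fragments:
  73 − 0 = 73 bp
  151 − 73 = 78 bp
  254 − 151 = 103 bp
  363 − 254 = 109 bp
  414 − 363 = 51 bp
  446 − 414 = 32 bp
  1031 − 446 = 585 bp
Sorted largest to smallest: 585, 109, 103, 78, 73, 51, 32 bp.

585, 109, 103, 78, 73, 51, 32 bp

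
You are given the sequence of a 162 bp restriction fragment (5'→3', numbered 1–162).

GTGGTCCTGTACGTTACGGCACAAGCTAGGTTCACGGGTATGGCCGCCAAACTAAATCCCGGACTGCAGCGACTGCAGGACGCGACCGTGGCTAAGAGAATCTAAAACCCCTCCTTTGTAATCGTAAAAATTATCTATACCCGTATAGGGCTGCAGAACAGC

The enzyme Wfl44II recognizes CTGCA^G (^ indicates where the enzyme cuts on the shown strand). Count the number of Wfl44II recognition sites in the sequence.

CTGCAG occurs starting at positions 64, 73, 151.
Wfl44II cuts at 3 sites.

3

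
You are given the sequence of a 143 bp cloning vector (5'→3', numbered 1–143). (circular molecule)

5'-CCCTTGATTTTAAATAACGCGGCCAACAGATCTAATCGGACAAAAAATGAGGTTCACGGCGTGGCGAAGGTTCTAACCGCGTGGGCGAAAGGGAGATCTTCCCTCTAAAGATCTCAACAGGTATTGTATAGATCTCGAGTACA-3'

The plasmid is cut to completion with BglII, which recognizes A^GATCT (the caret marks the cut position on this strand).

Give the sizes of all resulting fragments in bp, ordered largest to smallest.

BglII sites (AGATCT) start at positions 28, 94, 109, 130.
BglII cuts after the first base of each site, so after positions 28, 94, 109, 130.
Circular molecule, 4 cuts → 4 fragments:
  29–94 → 66 bp
  95–109 → 15 bp
  110–130 → 21 bp
  131–143 then 1–28 → 13 + 28 = 41 bp
Sorted largest to smallest: 66, 41, 21, 15 bp.

66, 41, 21, 15 bp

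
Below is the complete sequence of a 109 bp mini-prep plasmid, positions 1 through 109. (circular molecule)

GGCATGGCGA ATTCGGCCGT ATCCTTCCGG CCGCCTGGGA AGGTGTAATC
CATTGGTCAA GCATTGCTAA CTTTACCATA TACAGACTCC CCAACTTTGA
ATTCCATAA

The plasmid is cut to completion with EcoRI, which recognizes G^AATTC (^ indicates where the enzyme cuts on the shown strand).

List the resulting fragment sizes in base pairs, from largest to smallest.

90, 19 bp

EcoRI sites (GAATTC) start at positions 9, 99.
EcoRI cuts after the first base of each site, so after positions 9, 99.
Circular molecule, 2 cuts → 2 fragments:
  10–99 → 90 bp
  100–109 then 1–9 → 10 + 9 = 19 bp
Sorted largest to smallest: 90, 19 bp.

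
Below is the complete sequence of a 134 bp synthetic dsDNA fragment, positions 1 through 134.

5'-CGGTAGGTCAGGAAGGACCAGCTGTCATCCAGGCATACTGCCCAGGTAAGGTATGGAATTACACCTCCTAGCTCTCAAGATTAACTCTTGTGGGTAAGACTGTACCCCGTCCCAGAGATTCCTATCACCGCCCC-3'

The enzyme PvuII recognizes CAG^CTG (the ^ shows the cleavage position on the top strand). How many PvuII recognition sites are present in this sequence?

CAGCTG occurs starting at position 19.
PvuII cuts at 1 site.

1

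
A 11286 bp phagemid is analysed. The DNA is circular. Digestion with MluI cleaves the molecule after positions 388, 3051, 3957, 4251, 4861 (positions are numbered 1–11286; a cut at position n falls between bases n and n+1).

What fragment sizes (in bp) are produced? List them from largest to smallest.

6813, 2663, 906, 610, 294 bp

Circular molecule, 5 cuts → 5 fragments:
  3051 − 388 = 2663 bp
  3957 − 3051 = 906 bp
  4251 − 3957 = 294 bp
  4861 − 4251 = 610 bp
  wrap: 11286 − 4861 + 388 = 6813 bp
Sorted largest to smallest: 6813, 2663, 906, 610, 294 bp.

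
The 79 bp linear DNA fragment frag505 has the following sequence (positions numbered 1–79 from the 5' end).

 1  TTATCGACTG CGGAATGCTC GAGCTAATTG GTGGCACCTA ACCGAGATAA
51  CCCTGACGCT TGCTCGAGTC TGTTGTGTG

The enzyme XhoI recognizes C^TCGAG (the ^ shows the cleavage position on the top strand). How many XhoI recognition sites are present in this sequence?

2

CTCGAG occurs starting at positions 18, 63.
XhoI cuts at 2 sites.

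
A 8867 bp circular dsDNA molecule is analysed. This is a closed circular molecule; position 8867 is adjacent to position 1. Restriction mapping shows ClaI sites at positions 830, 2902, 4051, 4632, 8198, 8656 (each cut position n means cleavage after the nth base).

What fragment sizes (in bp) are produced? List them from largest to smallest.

3566, 2072, 1149, 1041, 581, 458 bp

Circular molecule, 6 cuts → 6 fragments:
  2902 − 830 = 2072 bp
  4051 − 2902 = 1149 bp
  4632 − 4051 = 581 bp
  8198 − 4632 = 3566 bp
  8656 − 8198 = 458 bp
  wrap: 8867 − 8656 + 830 = 1041 bp
Sorted largest to smallest: 3566, 2072, 1149, 1041, 581, 458 bp.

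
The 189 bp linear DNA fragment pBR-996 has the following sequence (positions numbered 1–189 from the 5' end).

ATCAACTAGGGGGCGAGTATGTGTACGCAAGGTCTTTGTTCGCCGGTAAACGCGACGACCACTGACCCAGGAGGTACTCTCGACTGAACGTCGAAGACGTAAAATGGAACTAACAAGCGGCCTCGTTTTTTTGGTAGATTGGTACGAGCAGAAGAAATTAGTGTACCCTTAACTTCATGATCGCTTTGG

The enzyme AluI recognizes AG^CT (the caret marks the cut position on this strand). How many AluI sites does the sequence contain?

No occurrence of AGCT is present in the sequence.
AluI does not cut: 0 sites.

0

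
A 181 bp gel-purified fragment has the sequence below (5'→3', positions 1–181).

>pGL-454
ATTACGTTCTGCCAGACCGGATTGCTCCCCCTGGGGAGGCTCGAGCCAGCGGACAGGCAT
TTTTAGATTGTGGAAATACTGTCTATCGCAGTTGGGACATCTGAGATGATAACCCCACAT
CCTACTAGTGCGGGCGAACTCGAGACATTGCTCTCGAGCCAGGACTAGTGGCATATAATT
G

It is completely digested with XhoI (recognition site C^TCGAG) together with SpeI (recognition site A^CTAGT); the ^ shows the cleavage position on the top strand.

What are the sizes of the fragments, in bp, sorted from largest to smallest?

84, 40, 17, 15, 14, 11 bp

XhoI sites (CTCGAG) start at positions 40, 139, 153.
XhoI cuts after the first base of each site, so after positions 40, 139, 153.
SpeI sites (ACTAGT) start at positions 124, 164.
SpeI cuts after the first base of each site, so after positions 124, 164.
Combined cut positions: 40, 124, 139, 153, 164.
Linear molecule, 5 cuts → 6 fragments:
  1–40 → 40 bp
  41–124 → 84 bp
  125–139 → 15 bp
  140–153 → 14 bp
  154–164 → 11 bp
  165–181 → 17 bp
Sorted largest to smallest: 84, 40, 17, 15, 14, 11 bp.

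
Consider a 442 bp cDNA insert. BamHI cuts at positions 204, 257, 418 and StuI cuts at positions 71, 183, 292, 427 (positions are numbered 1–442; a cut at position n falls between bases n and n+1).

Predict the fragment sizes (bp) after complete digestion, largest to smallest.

126, 112, 71, 53, 35, 21, 15, 9 bp

Combined cut positions (sorted): 71, 183, 204, 257, 292, 418, 427.
Linear molecule, 7 cuts → 8 fragments:
  71 − 0 = 71 bp
  183 − 71 = 112 bp
  204 − 183 = 21 bp
  257 − 204 = 53 bp
  292 − 257 = 35 bp
  418 − 292 = 126 bp
  427 − 418 = 9 bp
  442 − 427 = 15 bp
Sorted largest to smallest: 126, 112, 71, 53, 35, 21, 15, 9 bp.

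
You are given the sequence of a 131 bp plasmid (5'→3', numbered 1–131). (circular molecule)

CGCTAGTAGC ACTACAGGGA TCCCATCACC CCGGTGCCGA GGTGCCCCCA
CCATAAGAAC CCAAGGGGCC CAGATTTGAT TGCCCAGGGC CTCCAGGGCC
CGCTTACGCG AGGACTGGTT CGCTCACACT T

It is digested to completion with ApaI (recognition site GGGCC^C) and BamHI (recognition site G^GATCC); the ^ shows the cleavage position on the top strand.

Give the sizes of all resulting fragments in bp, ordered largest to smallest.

ApaI sites (GGGCCC) start at positions 66, 96.
ApaI cuts after base 5 of each site (before the last base), so after positions 70, 100.
The BamHI site (GGATCC) starts at position 18.
BamHI cuts after the first base of each site, so after position 18.
Combined cut positions: 18, 70, 100.
Circular molecule, 3 cuts → 3 fragments:
  19–70 → 52 bp
  71–100 → 30 bp
  101–131 then 1–18 → 31 + 18 = 49 bp
Sorted largest to smallest: 52, 49, 30 bp.

52, 49, 30 bp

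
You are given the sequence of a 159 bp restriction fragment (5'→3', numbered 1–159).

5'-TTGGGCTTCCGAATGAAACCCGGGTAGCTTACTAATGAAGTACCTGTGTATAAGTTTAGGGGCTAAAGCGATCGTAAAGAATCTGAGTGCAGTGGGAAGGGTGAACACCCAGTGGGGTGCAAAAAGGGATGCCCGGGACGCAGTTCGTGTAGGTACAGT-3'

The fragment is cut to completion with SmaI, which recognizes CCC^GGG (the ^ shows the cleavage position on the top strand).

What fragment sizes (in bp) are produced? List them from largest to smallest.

113, 25, 21 bp

SmaI sites (CCCGGG) start at positions 19, 132.
SmaI cuts after base 3 of each site, so after positions 21, 134.
Linear molecule, 2 cuts → 3 fragments:
  1–21 → 21 bp
  22–134 → 113 bp
  135–159 → 25 bp
Sorted largest to smallest: 113, 25, 21 bp.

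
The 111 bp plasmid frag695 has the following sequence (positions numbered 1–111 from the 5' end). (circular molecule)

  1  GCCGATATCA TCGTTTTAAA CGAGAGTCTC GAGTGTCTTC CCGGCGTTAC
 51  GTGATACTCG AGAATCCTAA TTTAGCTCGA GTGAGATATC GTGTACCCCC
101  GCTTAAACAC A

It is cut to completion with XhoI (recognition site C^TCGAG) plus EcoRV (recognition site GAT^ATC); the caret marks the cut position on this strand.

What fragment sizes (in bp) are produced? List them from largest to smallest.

30, 29, 22, 19, 11 bp

XhoI sites (CTCGAG) start at positions 28, 57, 76.
XhoI cuts after the first base of each site, so after positions 28, 57, 76.
EcoRV sites (GATATC) start at positions 4, 85.
EcoRV cuts after base 3 of each site, so after positions 6, 87.
Combined cut positions: 6, 28, 57, 76, 87.
Circular molecule, 5 cuts → 5 fragments:
  7–28 → 22 bp
  29–57 → 29 bp
  58–76 → 19 bp
  77–87 → 11 bp
  88–111 then 1–6 → 24 + 6 = 30 bp
Sorted largest to smallest: 30, 29, 22, 19, 11 bp.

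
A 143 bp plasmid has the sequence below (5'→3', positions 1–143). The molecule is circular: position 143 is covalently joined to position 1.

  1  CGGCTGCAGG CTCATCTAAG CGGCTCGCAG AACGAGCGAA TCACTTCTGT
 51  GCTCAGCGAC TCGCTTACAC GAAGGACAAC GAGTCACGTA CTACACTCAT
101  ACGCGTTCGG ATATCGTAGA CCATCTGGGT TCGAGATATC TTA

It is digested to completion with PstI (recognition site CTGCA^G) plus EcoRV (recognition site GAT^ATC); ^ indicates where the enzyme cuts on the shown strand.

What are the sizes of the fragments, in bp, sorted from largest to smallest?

The PstI site (CTGCAG) starts at position 4.
PstI cuts after base 5 of each site (before the last base), so after position 8.
EcoRV sites (GATATC) start at positions 110, 135.
EcoRV cuts after base 3 of each site, so after positions 112, 137.
Combined cut positions: 8, 112, 137.
Circular molecule, 3 cuts → 3 fragments:
  9–112 → 104 bp
  113–137 → 25 bp
  138–143 then 1–8 → 6 + 8 = 14 bp
Sorted largest to smallest: 104, 25, 14 bp.

104, 25, 14 bp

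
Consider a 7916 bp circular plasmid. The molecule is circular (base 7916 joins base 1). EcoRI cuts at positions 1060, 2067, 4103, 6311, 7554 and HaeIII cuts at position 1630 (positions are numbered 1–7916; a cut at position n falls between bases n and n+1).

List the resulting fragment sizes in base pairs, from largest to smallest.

2208, 2036, 1422, 1243, 570, 437 bp

Combined cut positions (sorted): 1060, 1630, 2067, 4103, 6311, 7554.
Circular molecule, 6 cuts → 6 fragments:
  1630 − 1060 = 570 bp
  2067 − 1630 = 437 bp
  4103 − 2067 = 2036 bp
  6311 − 4103 = 2208 bp
  7554 − 6311 = 1243 bp
  wrap: 7916 − 7554 + 1060 = 1422 bp
Sorted largest to smallest: 2208, 2036, 1422, 1243, 570, 437 bp.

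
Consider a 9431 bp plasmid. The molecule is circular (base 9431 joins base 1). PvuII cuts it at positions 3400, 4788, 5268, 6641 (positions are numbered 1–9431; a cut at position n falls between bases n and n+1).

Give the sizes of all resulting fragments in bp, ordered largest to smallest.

6190, 1388, 1373, 480 bp

Circular molecule, 4 cuts → 4 fragments:
  4788 − 3400 = 1388 bp
  5268 − 4788 = 480 bp
  6641 − 5268 = 1373 bp
  wrap: 9431 − 6641 + 3400 = 6190 bp
Sorted largest to smallest: 6190, 1388, 1373, 480 bp.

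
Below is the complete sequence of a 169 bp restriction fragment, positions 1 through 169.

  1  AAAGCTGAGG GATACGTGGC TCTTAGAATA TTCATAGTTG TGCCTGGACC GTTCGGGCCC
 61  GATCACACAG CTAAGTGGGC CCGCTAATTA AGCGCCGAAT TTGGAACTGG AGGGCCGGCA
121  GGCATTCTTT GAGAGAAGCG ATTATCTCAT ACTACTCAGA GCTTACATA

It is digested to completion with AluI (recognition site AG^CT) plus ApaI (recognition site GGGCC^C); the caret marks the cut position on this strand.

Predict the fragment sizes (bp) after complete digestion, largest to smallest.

AluI sites (AGCT) start at positions 3, 69, 160.
AluI cuts after base 2 of each site, so after positions 4, 70, 161.
ApaI sites (GGGCCC) start at positions 55, 77.
ApaI cuts after base 5 of each site (before the last base), so after positions 59, 81.
Combined cut positions: 4, 59, 70, 81, 161.
Linear molecule, 5 cuts → 6 fragments:
  1–4 → 4 bp
  5–59 → 55 bp
  60–70 → 11 bp
  71–81 → 11 bp
  82–161 → 80 bp
  162–169 → 8 bp
Sorted largest to smallest: 80, 55, 11, 11, 8, 4 bp.

80, 55, 11, 11, 8, 4 bp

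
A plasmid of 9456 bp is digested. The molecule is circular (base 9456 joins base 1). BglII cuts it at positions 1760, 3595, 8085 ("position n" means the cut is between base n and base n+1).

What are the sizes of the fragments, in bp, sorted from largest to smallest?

Circular molecule, 3 cuts → 3 fragments:
  3595 − 1760 = 1835 bp
  8085 − 3595 = 4490 bp
  wrap: 9456 − 8085 + 1760 = 3131 bp
Sorted largest to smallest: 4490, 3131, 1835 bp.

4490, 3131, 1835 bp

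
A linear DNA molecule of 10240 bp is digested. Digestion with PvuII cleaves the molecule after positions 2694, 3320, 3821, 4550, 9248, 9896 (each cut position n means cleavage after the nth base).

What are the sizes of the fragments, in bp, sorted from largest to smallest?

4698, 2694, 729, 648, 626, 501, 344 bp

Linear molecule, 6 cuts → 7 fragments:
  2694 − 0 = 2694 bp
  3320 − 2694 = 626 bp
  3821 − 3320 = 501 bp
  4550 − 3821 = 729 bp
  9248 − 4550 = 4698 bp
  9896 − 9248 = 648 bp
  10240 − 9896 = 344 bp
Sorted largest to smallest: 4698, 2694, 729, 648, 626, 501, 344 bp.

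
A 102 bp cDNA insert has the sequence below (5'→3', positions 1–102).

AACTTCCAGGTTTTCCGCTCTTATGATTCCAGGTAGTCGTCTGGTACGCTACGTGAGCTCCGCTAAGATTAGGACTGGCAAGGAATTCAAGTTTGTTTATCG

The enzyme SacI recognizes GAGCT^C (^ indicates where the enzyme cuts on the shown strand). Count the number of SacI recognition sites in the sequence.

GAGCTC occurs starting at position 55.
SacI cuts at 1 site.

1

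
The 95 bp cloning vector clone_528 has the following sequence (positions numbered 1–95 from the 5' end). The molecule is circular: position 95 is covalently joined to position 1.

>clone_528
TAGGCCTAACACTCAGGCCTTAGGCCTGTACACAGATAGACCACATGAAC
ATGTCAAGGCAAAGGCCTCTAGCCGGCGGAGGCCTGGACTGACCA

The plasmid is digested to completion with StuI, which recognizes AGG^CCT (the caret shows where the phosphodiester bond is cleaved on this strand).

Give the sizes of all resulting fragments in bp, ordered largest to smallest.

StuI sites (AGGCCT) start at positions 2, 15, 22, 63, 80.
StuI cuts after base 3 of each site, so after positions 4, 17, 24, 65, 82.
Circular molecule, 5 cuts → 5 fragments:
  5–17 → 13 bp
  18–24 → 7 bp
  25–65 → 41 bp
  66–82 → 17 bp
  83–95 then 1–4 → 13 + 4 = 17 bp
Sorted largest to smallest: 41, 17, 17, 13, 7 bp.

41, 17, 17, 13, 7 bp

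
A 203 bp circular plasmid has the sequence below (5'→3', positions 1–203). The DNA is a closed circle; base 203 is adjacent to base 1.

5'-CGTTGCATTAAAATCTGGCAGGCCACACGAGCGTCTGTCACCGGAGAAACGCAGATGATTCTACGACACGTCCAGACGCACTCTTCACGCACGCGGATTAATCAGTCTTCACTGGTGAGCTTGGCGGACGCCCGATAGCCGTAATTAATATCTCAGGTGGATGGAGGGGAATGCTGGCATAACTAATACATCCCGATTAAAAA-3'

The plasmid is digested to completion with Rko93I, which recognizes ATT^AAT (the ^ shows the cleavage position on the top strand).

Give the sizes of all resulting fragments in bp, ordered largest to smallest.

156, 47 bp

Rko93I sites (ATTAAT) start at positions 97, 144.
Rko93I cuts after base 3 of each site, so after positions 99, 146.
Circular molecule, 2 cuts → 2 fragments:
  100–146 → 47 bp
  147–203 then 1–99 → 57 + 99 = 156 bp
Sorted largest to smallest: 156, 47 bp.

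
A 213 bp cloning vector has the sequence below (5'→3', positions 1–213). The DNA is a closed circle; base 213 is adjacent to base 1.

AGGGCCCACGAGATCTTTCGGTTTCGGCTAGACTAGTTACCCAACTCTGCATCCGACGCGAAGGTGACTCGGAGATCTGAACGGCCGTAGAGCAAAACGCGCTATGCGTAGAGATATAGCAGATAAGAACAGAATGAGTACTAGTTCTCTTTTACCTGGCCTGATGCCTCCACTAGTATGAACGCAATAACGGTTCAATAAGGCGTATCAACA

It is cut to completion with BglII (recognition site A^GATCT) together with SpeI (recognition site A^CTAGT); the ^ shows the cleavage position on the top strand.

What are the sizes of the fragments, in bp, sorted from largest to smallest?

67, 52, 41, 32, 21 bp

BglII sites (AGATCT) start at positions 11, 73.
BglII cuts after the first base of each site, so after positions 11, 73.
SpeI sites (ACTAGT) start at positions 32, 140, 172.
SpeI cuts after the first base of each site, so after positions 32, 140, 172.
Combined cut positions: 11, 32, 73, 140, 172.
Circular molecule, 5 cuts → 5 fragments:
  12–32 → 21 bp
  33–73 → 41 bp
  74–140 → 67 bp
  141–172 → 32 bp
  173–213 then 1–11 → 41 + 11 = 52 bp
Sorted largest to smallest: 67, 52, 41, 32, 21 bp.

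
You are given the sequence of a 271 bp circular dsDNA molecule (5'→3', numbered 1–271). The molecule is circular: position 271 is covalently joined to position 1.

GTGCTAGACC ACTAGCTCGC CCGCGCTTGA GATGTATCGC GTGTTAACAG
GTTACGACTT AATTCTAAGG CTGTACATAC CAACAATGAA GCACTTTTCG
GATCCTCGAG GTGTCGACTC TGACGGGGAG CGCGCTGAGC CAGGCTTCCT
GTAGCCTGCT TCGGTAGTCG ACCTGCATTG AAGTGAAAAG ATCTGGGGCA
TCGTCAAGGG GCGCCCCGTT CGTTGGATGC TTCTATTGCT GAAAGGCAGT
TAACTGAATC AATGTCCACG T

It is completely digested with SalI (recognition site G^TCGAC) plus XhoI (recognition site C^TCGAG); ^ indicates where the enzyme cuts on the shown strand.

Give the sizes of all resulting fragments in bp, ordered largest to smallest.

209, 54, 8 bp

SalI sites (GTCGAC) start at positions 113, 167.
SalI cuts after the first base of each site, so after positions 113, 167.
The XhoI site (CTCGAG) starts at position 105.
XhoI cuts after the first base of each site, so after position 105.
Combined cut positions: 105, 113, 167.
Circular molecule, 3 cuts → 3 fragments:
  106–113 → 8 bp
  114–167 → 54 bp
  168–271 then 1–105 → 104 + 105 = 209 bp
Sorted largest to smallest: 209, 54, 8 bp.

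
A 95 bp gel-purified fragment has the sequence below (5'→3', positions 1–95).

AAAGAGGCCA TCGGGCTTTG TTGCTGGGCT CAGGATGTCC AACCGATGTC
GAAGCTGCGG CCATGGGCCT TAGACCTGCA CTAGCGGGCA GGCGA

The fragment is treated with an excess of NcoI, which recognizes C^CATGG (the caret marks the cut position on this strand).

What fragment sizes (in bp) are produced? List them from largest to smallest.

The NcoI site (CCATGG) starts at position 61.
NcoI cuts after the first base of each site, so after position 61.
Linear molecule, 1 cut → 2 fragments:
  1–61 → 61 bp
  62–95 → 34 bp
Sorted largest to smallest: 61, 34 bp.

61, 34 bp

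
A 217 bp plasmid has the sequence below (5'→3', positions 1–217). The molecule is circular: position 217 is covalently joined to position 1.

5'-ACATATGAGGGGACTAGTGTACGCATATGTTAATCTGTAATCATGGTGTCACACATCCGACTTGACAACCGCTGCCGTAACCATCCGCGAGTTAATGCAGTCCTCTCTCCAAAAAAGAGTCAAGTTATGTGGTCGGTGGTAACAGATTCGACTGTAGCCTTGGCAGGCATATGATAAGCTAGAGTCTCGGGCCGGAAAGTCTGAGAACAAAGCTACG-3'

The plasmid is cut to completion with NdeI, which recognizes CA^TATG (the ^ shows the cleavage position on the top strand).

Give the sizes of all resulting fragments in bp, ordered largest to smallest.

144, 51, 22 bp

NdeI sites (CATATG) start at positions 2, 24, 168.
NdeI cuts after base 2 of each site, so after positions 3, 25, 169.
Circular molecule, 3 cuts → 3 fragments:
  4–25 → 22 bp
  26–169 → 144 bp
  170–217 then 1–3 → 48 + 3 = 51 bp
Sorted largest to smallest: 144, 51, 22 bp.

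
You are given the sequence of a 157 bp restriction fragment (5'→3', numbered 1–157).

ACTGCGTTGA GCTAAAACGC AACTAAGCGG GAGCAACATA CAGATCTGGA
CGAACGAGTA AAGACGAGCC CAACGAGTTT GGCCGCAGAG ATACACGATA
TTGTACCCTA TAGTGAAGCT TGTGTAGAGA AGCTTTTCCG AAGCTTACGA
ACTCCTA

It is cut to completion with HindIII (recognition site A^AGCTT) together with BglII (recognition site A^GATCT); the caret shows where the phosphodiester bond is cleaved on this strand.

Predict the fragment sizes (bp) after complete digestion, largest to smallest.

HindIII sites (AAGCTT) start at positions 116, 130, 141.
HindIII cuts after the first base of each site, so after positions 116, 130, 141.
The BglII site (AGATCT) starts at position 42.
BglII cuts after the first base of each site, so after position 42.
Combined cut positions: 42, 116, 130, 141.
Linear molecule, 4 cuts → 5 fragments:
  1–42 → 42 bp
  43–116 → 74 bp
  117–130 → 14 bp
  131–141 → 11 bp
  142–157 → 16 bp
Sorted largest to smallest: 74, 42, 16, 14, 11 bp.

74, 42, 16, 14, 11 bp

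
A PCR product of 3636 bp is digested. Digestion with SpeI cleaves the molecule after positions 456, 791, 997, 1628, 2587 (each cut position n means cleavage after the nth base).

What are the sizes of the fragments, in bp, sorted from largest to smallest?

Linear molecule, 5 cuts → 6 fragments:
  456 − 0 = 456 bp
  791 − 456 = 335 bp
  997 − 791 = 206 bp
  1628 − 997 = 631 bp
  2587 − 1628 = 959 bp
  3636 − 2587 = 1049 bp
Sorted largest to smallest: 1049, 959, 631, 456, 335, 206 bp.

1049, 959, 631, 456, 335, 206 bp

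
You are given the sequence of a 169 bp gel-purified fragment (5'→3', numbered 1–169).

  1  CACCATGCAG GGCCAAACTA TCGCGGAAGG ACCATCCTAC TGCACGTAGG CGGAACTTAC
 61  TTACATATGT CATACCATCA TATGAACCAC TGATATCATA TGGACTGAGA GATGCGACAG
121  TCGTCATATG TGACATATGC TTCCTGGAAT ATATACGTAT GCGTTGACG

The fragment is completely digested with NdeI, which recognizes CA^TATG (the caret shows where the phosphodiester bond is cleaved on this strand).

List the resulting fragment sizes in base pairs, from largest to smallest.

65, 34, 28, 18, 15, 9 bp

NdeI sites (CATATG) start at positions 64, 79, 97, 125, 134.
NdeI cuts after base 2 of each site, so after positions 65, 80, 98, 126, 135.
Linear molecule, 5 cuts → 6 fragments:
  1–65 → 65 bp
  66–80 → 15 bp
  81–98 → 18 bp
  99–126 → 28 bp
  127–135 → 9 bp
  136–169 → 34 bp
Sorted largest to smallest: 65, 34, 28, 18, 15, 9 bp.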